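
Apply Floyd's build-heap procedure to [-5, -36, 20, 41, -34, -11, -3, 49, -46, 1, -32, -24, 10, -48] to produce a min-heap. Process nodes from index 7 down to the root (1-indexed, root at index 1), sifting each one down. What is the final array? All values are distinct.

sift down from index 7:
  -3 vs only child -48 at index 14, swap → [-5, -36, 20, 41, -34, -11, -48, 49, -46, 1, -32, -24, 10, -3]
sift down from index 6:
  -11 vs smaller child -24 at index 12, swap → [-5, -36, 20, 41, -34, -24, -48, 49, -46, 1, -32, -11, 10, -3]
sift down from index 5: already satisfies heap property
sift down from index 4:
  41 vs smaller child -46 at index 9, swap → [-5, -36, 20, -46, -34, -24, -48, 49, 41, 1, -32, -11, 10, -3]
sift down from index 3:
  20 vs smaller child -48 at index 7, swap → [-5, -36, -48, -46, -34, -24, 20, 49, 41, 1, -32, -11, 10, -3]
  20 vs only child -3 at index 14, swap → [-5, -36, -48, -46, -34, -24, -3, 49, 41, 1, -32, -11, 10, 20]
sift down from index 2:
  -36 vs smaller child -46 at index 4, swap → [-5, -46, -48, -36, -34, -24, -3, 49, 41, 1, -32, -11, 10, 20]
sift down from index 1:
  -5 vs smaller child -48 at index 3, swap → [-48, -46, -5, -36, -34, -24, -3, 49, 41, 1, -32, -11, 10, 20]
  -5 vs smaller child -24 at index 6, swap → [-48, -46, -24, -36, -34, -5, -3, 49, 41, 1, -32, -11, 10, 20]
  -5 vs smaller child -11 at index 12, swap → [-48, -46, -24, -36, -34, -11, -3, 49, 41, 1, -32, -5, 10, 20]

[-48, -46, -24, -36, -34, -11, -3, 49, 41, 1, -32, -5, 10, 20]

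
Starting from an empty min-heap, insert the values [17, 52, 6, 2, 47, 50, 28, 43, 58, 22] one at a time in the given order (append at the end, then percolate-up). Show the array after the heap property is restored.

[2, 6, 17, 43, 22, 50, 28, 52, 58, 47]

Insert 17:
  append 17 at index 0 → [17] (no swap needed)
Insert 52:
  append 52 at index 1 → [17, 52] (no swap needed)
Insert 6:
  append 6 at index 2 → [17, 52, 6]
  6 < parent 17 at index 0, swap → [6, 52, 17]
Insert 2:
  append 2 at index 3 → [6, 52, 17, 2]
  2 < parent 52 at index 1, swap → [6, 2, 17, 52]
  2 < parent 6 at index 0, swap → [2, 6, 17, 52]
Insert 47:
  append 47 at index 4 → [2, 6, 17, 52, 47] (no swap needed)
Insert 50:
  append 50 at index 5 → [2, 6, 17, 52, 47, 50] (no swap needed)
Insert 28:
  append 28 at index 6 → [2, 6, 17, 52, 47, 50, 28] (no swap needed)
Insert 43:
  append 43 at index 7 → [2, 6, 17, 52, 47, 50, 28, 43]
  43 < parent 52 at index 3, swap → [2, 6, 17, 43, 47, 50, 28, 52]
Insert 58:
  append 58 at index 8 → [2, 6, 17, 43, 47, 50, 28, 52, 58] (no swap needed)
Insert 22:
  append 22 at index 9 → [2, 6, 17, 43, 47, 50, 28, 52, 58, 22]
  22 < parent 47 at index 4, swap → [2, 6, 17, 43, 22, 50, 28, 52, 58, 47]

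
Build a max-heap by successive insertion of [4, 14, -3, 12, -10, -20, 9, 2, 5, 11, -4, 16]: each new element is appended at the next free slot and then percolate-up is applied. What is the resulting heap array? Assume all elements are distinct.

[16, 12, 14, 5, 11, 9, -3, 2, 4, -10, -4, -20]

Insert 4:
  append 4 at index 0 → [4] (no swap needed)
Insert 14:
  append 14 at index 1 → [4, 14]
  14 > parent 4 at index 0, swap → [14, 4]
Insert -3:
  append -3 at index 2 → [14, 4, -3] (no swap needed)
Insert 12:
  append 12 at index 3 → [14, 4, -3, 12]
  12 > parent 4 at index 1, swap → [14, 12, -3, 4]
Insert -10:
  append -10 at index 4 → [14, 12, -3, 4, -10] (no swap needed)
Insert -20:
  append -20 at index 5 → [14, 12, -3, 4, -10, -20] (no swap needed)
Insert 9:
  append 9 at index 6 → [14, 12, -3, 4, -10, -20, 9]
  9 > parent -3 at index 2, swap → [14, 12, 9, 4, -10, -20, -3]
Insert 2:
  append 2 at index 7 → [14, 12, 9, 4, -10, -20, -3, 2] (no swap needed)
Insert 5:
  append 5 at index 8 → [14, 12, 9, 4, -10, -20, -3, 2, 5]
  5 > parent 4 at index 3, swap → [14, 12, 9, 5, -10, -20, -3, 2, 4]
Insert 11:
  append 11 at index 9 → [14, 12, 9, 5, -10, -20, -3, 2, 4, 11]
  11 > parent -10 at index 4, swap → [14, 12, 9, 5, 11, -20, -3, 2, 4, -10]
Insert -4:
  append -4 at index 10 → [14, 12, 9, 5, 11, -20, -3, 2, 4, -10, -4] (no swap needed)
Insert 16:
  append 16 at index 11 → [14, 12, 9, 5, 11, -20, -3, 2, 4, -10, -4, 16]
  16 > parent -20 at index 5, swap → [14, 12, 9, 5, 11, 16, -3, 2, 4, -10, -4, -20]
  16 > parent 9 at index 2, swap → [14, 12, 16, 5, 11, 9, -3, 2, 4, -10, -4, -20]
  16 > parent 14 at index 0, swap → [16, 12, 14, 5, 11, 9, -3, 2, 4, -10, -4, -20]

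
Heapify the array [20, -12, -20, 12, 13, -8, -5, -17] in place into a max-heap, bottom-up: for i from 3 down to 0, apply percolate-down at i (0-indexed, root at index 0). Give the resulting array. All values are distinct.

[20, 13, -5, 12, -12, -8, -20, -17]

sift down from index 3: already satisfies heap property
sift down from index 2:
  -20 vs larger child -5 at index 6, swap → [20, -12, -5, 12, 13, -8, -20, -17]
sift down from index 1:
  -12 vs larger child 13 at index 4, swap → [20, 13, -5, 12, -12, -8, -20, -17]
sift down from index 0: already satisfies heap property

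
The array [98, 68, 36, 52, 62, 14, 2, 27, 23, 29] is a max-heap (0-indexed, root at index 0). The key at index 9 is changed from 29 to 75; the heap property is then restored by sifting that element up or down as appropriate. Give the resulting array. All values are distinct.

[98, 75, 36, 52, 68, 14, 2, 27, 23, 62]

set index 9 from 29 to 75 → [98, 68, 36, 52, 62, 14, 2, 27, 23, 75]
75 > parent 62 at index 4, swap → [98, 68, 36, 52, 75, 14, 2, 27, 23, 62]
75 > parent 68 at index 1, swap → [98, 75, 36, 52, 68, 14, 2, 27, 23, 62]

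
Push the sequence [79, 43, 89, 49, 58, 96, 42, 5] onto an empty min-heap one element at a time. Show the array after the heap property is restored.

[5, 42, 43, 49, 58, 96, 89, 79]

Insert 79:
  append 79 at index 0 → [79] (no swap needed)
Insert 43:
  append 43 at index 1 → [79, 43]
  43 < parent 79 at index 0, swap → [43, 79]
Insert 89:
  append 89 at index 2 → [43, 79, 89] (no swap needed)
Insert 49:
  append 49 at index 3 → [43, 79, 89, 49]
  49 < parent 79 at index 1, swap → [43, 49, 89, 79]
Insert 58:
  append 58 at index 4 → [43, 49, 89, 79, 58] (no swap needed)
Insert 96:
  append 96 at index 5 → [43, 49, 89, 79, 58, 96] (no swap needed)
Insert 42:
  append 42 at index 6 → [43, 49, 89, 79, 58, 96, 42]
  42 < parent 89 at index 2, swap → [43, 49, 42, 79, 58, 96, 89]
  42 < parent 43 at index 0, swap → [42, 49, 43, 79, 58, 96, 89]
Insert 5:
  append 5 at index 7 → [42, 49, 43, 79, 58, 96, 89, 5]
  5 < parent 79 at index 3, swap → [42, 49, 43, 5, 58, 96, 89, 79]
  5 < parent 49 at index 1, swap → [42, 5, 43, 49, 58, 96, 89, 79]
  5 < parent 42 at index 0, swap → [5, 42, 43, 49, 58, 96, 89, 79]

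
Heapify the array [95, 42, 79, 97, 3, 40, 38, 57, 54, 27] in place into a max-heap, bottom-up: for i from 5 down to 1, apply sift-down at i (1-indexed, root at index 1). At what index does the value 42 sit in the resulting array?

8

sift down from index 5:
  3 vs only child 27 at index 10, swap → [95, 42, 79, 97, 27, 40, 38, 57, 54, 3]
sift down from index 4: already satisfies heap property
sift down from index 3: already satisfies heap property
sift down from index 2:
  42 vs larger child 97 at index 4, swap → [95, 97, 79, 42, 27, 40, 38, 57, 54, 3]
  42 vs larger child 57 at index 8, swap → [95, 97, 79, 57, 27, 40, 38, 42, 54, 3]
sift down from index 1:
  95 vs larger child 97 at index 2, swap → [97, 95, 79, 57, 27, 40, 38, 42, 54, 3]
resulting array: [97, 95, 79, 57, 27, 40, 38, 42, 54, 3]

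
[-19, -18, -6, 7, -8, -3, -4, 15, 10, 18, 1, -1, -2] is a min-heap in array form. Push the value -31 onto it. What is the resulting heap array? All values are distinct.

append -31 at index 13 → [-19, -18, -6, 7, -8, -3, -4, 15, 10, 18, 1, -1, -2, -31]
-31 < parent -4 at index 6, swap → [-19, -18, -6, 7, -8, -3, -31, 15, 10, 18, 1, -1, -2, -4]
-31 < parent -6 at index 2, swap → [-19, -18, -31, 7, -8, -3, -6, 15, 10, 18, 1, -1, -2, -4]
-31 < parent -19 at index 0, swap → [-31, -18, -19, 7, -8, -3, -6, 15, 10, 18, 1, -1, -2, -4]

[-31, -18, -19, 7, -8, -3, -6, 15, 10, 18, 1, -1, -2, -4]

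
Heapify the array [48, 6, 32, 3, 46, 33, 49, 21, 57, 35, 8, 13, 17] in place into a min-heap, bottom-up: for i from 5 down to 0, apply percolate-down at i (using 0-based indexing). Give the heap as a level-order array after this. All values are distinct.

[3, 6, 13, 21, 8, 17, 49, 48, 57, 35, 46, 33, 32]

sift down from index 5:
  33 vs smaller child 13 at index 11, swap → [48, 6, 32, 3, 46, 13, 49, 21, 57, 35, 8, 33, 17]
sift down from index 4:
  46 vs smaller child 8 at index 10, swap → [48, 6, 32, 3, 8, 13, 49, 21, 57, 35, 46, 33, 17]
sift down from index 3: already satisfies heap property
sift down from index 2:
  32 vs smaller child 13 at index 5, swap → [48, 6, 13, 3, 8, 32, 49, 21, 57, 35, 46, 33, 17]
  32 vs smaller child 17 at index 12, swap → [48, 6, 13, 3, 8, 17, 49, 21, 57, 35, 46, 33, 32]
sift down from index 1:
  6 vs smaller child 3 at index 3, swap → [48, 3, 13, 6, 8, 17, 49, 21, 57, 35, 46, 33, 32]
sift down from index 0:
  48 vs smaller child 3 at index 1, swap → [3, 48, 13, 6, 8, 17, 49, 21, 57, 35, 46, 33, 32]
  48 vs smaller child 6 at index 3, swap → [3, 6, 13, 48, 8, 17, 49, 21, 57, 35, 46, 33, 32]
  48 vs smaller child 21 at index 7, swap → [3, 6, 13, 21, 8, 17, 49, 48, 57, 35, 46, 33, 32]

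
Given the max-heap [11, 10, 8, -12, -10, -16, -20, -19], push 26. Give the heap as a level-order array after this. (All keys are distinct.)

[26, 11, 8, 10, -10, -16, -20, -19, -12]

append 26 at index 8 → [11, 10, 8, -12, -10, -16, -20, -19, 26]
26 > parent -12 at index 3, swap → [11, 10, 8, 26, -10, -16, -20, -19, -12]
26 > parent 10 at index 1, swap → [11, 26, 8, 10, -10, -16, -20, -19, -12]
26 > parent 11 at index 0, swap → [26, 11, 8, 10, -10, -16, -20, -19, -12]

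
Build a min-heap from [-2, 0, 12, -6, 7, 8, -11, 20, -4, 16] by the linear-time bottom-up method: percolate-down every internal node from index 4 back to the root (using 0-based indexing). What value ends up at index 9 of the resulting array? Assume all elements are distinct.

sift down from index 4: already satisfies heap property
sift down from index 3: already satisfies heap property
sift down from index 2:
  12 vs smaller child -11 at index 6, swap → [-2, 0, -11, -6, 7, 8, 12, 20, -4, 16]
sift down from index 1:
  0 vs smaller child -6 at index 3, swap → [-2, -6, -11, 0, 7, 8, 12, 20, -4, 16]
  0 vs smaller child -4 at index 8, swap → [-2, -6, -11, -4, 7, 8, 12, 20, 0, 16]
sift down from index 0:
  -2 vs smaller child -11 at index 2, swap → [-11, -6, -2, -4, 7, 8, 12, 20, 0, 16]
resulting array: [-11, -6, -2, -4, 7, 8, 12, 20, 0, 16]

16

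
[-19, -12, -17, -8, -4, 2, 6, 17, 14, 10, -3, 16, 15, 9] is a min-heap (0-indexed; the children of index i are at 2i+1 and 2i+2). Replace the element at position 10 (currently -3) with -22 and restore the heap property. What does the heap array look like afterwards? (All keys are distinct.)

[-22, -19, -17, -8, -12, 2, 6, 17, 14, 10, -4, 16, 15, 9]

set index 10 from -3 to -22 → [-19, -12, -17, -8, -4, 2, 6, 17, 14, 10, -22, 16, 15, 9]
-22 < parent -4 at index 4, swap → [-19, -12, -17, -8, -22, 2, 6, 17, 14, 10, -4, 16, 15, 9]
-22 < parent -12 at index 1, swap → [-19, -22, -17, -8, -12, 2, 6, 17, 14, 10, -4, 16, 15, 9]
-22 < parent -19 at index 0, swap → [-22, -19, -17, -8, -12, 2, 6, 17, 14, 10, -4, 16, 15, 9]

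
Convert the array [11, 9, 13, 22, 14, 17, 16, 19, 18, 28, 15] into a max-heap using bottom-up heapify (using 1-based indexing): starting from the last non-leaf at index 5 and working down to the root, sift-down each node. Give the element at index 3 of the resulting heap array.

sift down from index 5:
  14 vs larger child 28 at index 10, swap → [11, 9, 13, 22, 28, 17, 16, 19, 18, 14, 15]
sift down from index 4: already satisfies heap property
sift down from index 3:
  13 vs larger child 17 at index 6, swap → [11, 9, 17, 22, 28, 13, 16, 19, 18, 14, 15]
sift down from index 2:
  9 vs larger child 28 at index 5, swap → [11, 28, 17, 22, 9, 13, 16, 19, 18, 14, 15]
  9 vs larger child 15 at index 11, swap → [11, 28, 17, 22, 15, 13, 16, 19, 18, 14, 9]
sift down from index 1:
  11 vs larger child 28 at index 2, swap → [28, 11, 17, 22, 15, 13, 16, 19, 18, 14, 9]
  11 vs larger child 22 at index 4, swap → [28, 22, 17, 11, 15, 13, 16, 19, 18, 14, 9]
  11 vs larger child 19 at index 8, swap → [28, 22, 17, 19, 15, 13, 16, 11, 18, 14, 9]
resulting array: [28, 22, 17, 19, 15, 13, 16, 11, 18, 14, 9]

17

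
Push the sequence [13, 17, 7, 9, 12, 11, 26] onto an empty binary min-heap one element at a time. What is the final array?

[7, 9, 11, 17, 12, 13, 26]

Insert 13:
  append 13 at index 0 → [13] (no swap needed)
Insert 17:
  append 17 at index 1 → [13, 17] (no swap needed)
Insert 7:
  append 7 at index 2 → [13, 17, 7]
  7 < parent 13 at index 0, swap → [7, 17, 13]
Insert 9:
  append 9 at index 3 → [7, 17, 13, 9]
  9 < parent 17 at index 1, swap → [7, 9, 13, 17]
Insert 12:
  append 12 at index 4 → [7, 9, 13, 17, 12] (no swap needed)
Insert 11:
  append 11 at index 5 → [7, 9, 13, 17, 12, 11]
  11 < parent 13 at index 2, swap → [7, 9, 11, 17, 12, 13]
Insert 26:
  append 26 at index 6 → [7, 9, 11, 17, 12, 13, 26] (no swap needed)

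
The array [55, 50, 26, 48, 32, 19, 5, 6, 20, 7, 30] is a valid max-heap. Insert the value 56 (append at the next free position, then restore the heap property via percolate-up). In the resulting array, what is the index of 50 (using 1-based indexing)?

2

append 56 at index 12 → [55, 50, 26, 48, 32, 19, 5, 6, 20, 7, 30, 56]
56 > parent 19 at index 6, swap → [55, 50, 26, 48, 32, 56, 5, 6, 20, 7, 30, 19]
56 > parent 26 at index 3, swap → [55, 50, 56, 48, 32, 26, 5, 6, 20, 7, 30, 19]
56 > parent 55 at index 1, swap → [56, 50, 55, 48, 32, 26, 5, 6, 20, 7, 30, 19]
resulting array: [56, 50, 55, 48, 32, 26, 5, 6, 20, 7, 30, 19]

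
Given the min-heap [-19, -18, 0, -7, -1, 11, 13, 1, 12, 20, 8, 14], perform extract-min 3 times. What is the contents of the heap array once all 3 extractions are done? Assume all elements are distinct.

extract-min #1 returns -19:
  remove root -19; move last element 14 to root → [14, -18, 0, -7, -1, 11, 13, 1, 12, 20, 8]
  14 vs smaller child -18 at index 1, swap → [-18, 14, 0, -7, -1, 11, 13, 1, 12, 20, 8]
  14 vs smaller child -7 at index 3, swap → [-18, -7, 0, 14, -1, 11, 13, 1, 12, 20, 8]
  14 vs smaller child 1 at index 7, swap → [-18, -7, 0, 1, -1, 11, 13, 14, 12, 20, 8]
extract-min #2 returns -18:
  remove root -18; move last element 8 to root → [8, -7, 0, 1, -1, 11, 13, 14, 12, 20]
  8 vs smaller child -7 at index 1, swap → [-7, 8, 0, 1, -1, 11, 13, 14, 12, 20]
  8 vs smaller child -1 at index 4, swap → [-7, -1, 0, 1, 8, 11, 13, 14, 12, 20]
extract-min #3 returns -7:
  remove root -7; move last element 20 to root → [20, -1, 0, 1, 8, 11, 13, 14, 12]
  20 vs smaller child -1 at index 1, swap → [-1, 20, 0, 1, 8, 11, 13, 14, 12]
  20 vs smaller child 1 at index 3, swap → [-1, 1, 0, 20, 8, 11, 13, 14, 12]
  20 vs smaller child 12 at index 8, swap → [-1, 1, 0, 12, 8, 11, 13, 14, 20]

[-1, 1, 0, 12, 8, 11, 13, 14, 20]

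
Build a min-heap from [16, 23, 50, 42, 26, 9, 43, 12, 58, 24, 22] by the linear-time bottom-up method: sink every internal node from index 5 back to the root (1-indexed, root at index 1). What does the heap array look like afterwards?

[9, 12, 16, 23, 22, 50, 43, 42, 58, 24, 26]

sift down from index 5:
  26 vs smaller child 22 at index 11, swap → [16, 23, 50, 42, 22, 9, 43, 12, 58, 24, 26]
sift down from index 4:
  42 vs smaller child 12 at index 8, swap → [16, 23, 50, 12, 22, 9, 43, 42, 58, 24, 26]
sift down from index 3:
  50 vs smaller child 9 at index 6, swap → [16, 23, 9, 12, 22, 50, 43, 42, 58, 24, 26]
sift down from index 2:
  23 vs smaller child 12 at index 4, swap → [16, 12, 9, 23, 22, 50, 43, 42, 58, 24, 26]
sift down from index 1:
  16 vs smaller child 9 at index 3, swap → [9, 12, 16, 23, 22, 50, 43, 42, 58, 24, 26]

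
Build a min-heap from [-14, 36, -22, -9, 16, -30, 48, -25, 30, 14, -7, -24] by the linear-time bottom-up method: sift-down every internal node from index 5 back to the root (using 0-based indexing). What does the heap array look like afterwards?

sift down from index 5: already satisfies heap property
sift down from index 4:
  16 vs smaller child -7 at index 10, swap → [-14, 36, -22, -9, -7, -30, 48, -25, 30, 14, 16, -24]
sift down from index 3:
  -9 vs smaller child -25 at index 7, swap → [-14, 36, -22, -25, -7, -30, 48, -9, 30, 14, 16, -24]
sift down from index 2:
  -22 vs smaller child -30 at index 5, swap → [-14, 36, -30, -25, -7, -22, 48, -9, 30, 14, 16, -24]
  -22 vs only child -24 at index 11, swap → [-14, 36, -30, -25, -7, -24, 48, -9, 30, 14, 16, -22]
sift down from index 1:
  36 vs smaller child -25 at index 3, swap → [-14, -25, -30, 36, -7, -24, 48, -9, 30, 14, 16, -22]
  36 vs smaller child -9 at index 7, swap → [-14, -25, -30, -9, -7, -24, 48, 36, 30, 14, 16, -22]
sift down from index 0:
  -14 vs smaller child -30 at index 2, swap → [-30, -25, -14, -9, -7, -24, 48, 36, 30, 14, 16, -22]
  -14 vs smaller child -24 at index 5, swap → [-30, -25, -24, -9, -7, -14, 48, 36, 30, 14, 16, -22]
  -14 vs only child -22 at index 11, swap → [-30, -25, -24, -9, -7, -22, 48, 36, 30, 14, 16, -14]

[-30, -25, -24, -9, -7, -22, 48, 36, 30, 14, 16, -14]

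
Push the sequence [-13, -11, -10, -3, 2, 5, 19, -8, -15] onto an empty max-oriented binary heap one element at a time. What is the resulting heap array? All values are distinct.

Insert -13:
  append -13 at index 0 → [-13] (no swap needed)
Insert -11:
  append -11 at index 1 → [-13, -11]
  -11 > parent -13 at index 0, swap → [-11, -13]
Insert -10:
  append -10 at index 2 → [-11, -13, -10]
  -10 > parent -11 at index 0, swap → [-10, -13, -11]
Insert -3:
  append -3 at index 3 → [-10, -13, -11, -3]
  -3 > parent -13 at index 1, swap → [-10, -3, -11, -13]
  -3 > parent -10 at index 0, swap → [-3, -10, -11, -13]
Insert 2:
  append 2 at index 4 → [-3, -10, -11, -13, 2]
  2 > parent -10 at index 1, swap → [-3, 2, -11, -13, -10]
  2 > parent -3 at index 0, swap → [2, -3, -11, -13, -10]
Insert 5:
  append 5 at index 5 → [2, -3, -11, -13, -10, 5]
  5 > parent -11 at index 2, swap → [2, -3, 5, -13, -10, -11]
  5 > parent 2 at index 0, swap → [5, -3, 2, -13, -10, -11]
Insert 19:
  append 19 at index 6 → [5, -3, 2, -13, -10, -11, 19]
  19 > parent 2 at index 2, swap → [5, -3, 19, -13, -10, -11, 2]
  19 > parent 5 at index 0, swap → [19, -3, 5, -13, -10, -11, 2]
Insert -8:
  append -8 at index 7 → [19, -3, 5, -13, -10, -11, 2, -8]
  -8 > parent -13 at index 3, swap → [19, -3, 5, -8, -10, -11, 2, -13]
Insert -15:
  append -15 at index 8 → [19, -3, 5, -8, -10, -11, 2, -13, -15] (no swap needed)

[19, -3, 5, -8, -10, -11, 2, -13, -15]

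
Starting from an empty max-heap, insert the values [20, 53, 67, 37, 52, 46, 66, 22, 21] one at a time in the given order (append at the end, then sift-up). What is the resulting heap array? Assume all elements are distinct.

[67, 52, 66, 22, 37, 46, 53, 20, 21]

Insert 20:
  append 20 at index 0 → [20] (no swap needed)
Insert 53:
  append 53 at index 1 → [20, 53]
  53 > parent 20 at index 0, swap → [53, 20]
Insert 67:
  append 67 at index 2 → [53, 20, 67]
  67 > parent 53 at index 0, swap → [67, 20, 53]
Insert 37:
  append 37 at index 3 → [67, 20, 53, 37]
  37 > parent 20 at index 1, swap → [67, 37, 53, 20]
Insert 52:
  append 52 at index 4 → [67, 37, 53, 20, 52]
  52 > parent 37 at index 1, swap → [67, 52, 53, 20, 37]
Insert 46:
  append 46 at index 5 → [67, 52, 53, 20, 37, 46] (no swap needed)
Insert 66:
  append 66 at index 6 → [67, 52, 53, 20, 37, 46, 66]
  66 > parent 53 at index 2, swap → [67, 52, 66, 20, 37, 46, 53]
Insert 22:
  append 22 at index 7 → [67, 52, 66, 20, 37, 46, 53, 22]
  22 > parent 20 at index 3, swap → [67, 52, 66, 22, 37, 46, 53, 20]
Insert 21:
  append 21 at index 8 → [67, 52, 66, 22, 37, 46, 53, 20, 21] (no swap needed)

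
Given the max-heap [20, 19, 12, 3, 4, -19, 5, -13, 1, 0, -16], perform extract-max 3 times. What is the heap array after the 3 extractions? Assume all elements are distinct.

[5, 4, 1, 3, 0, -19, -16, -13]

extract-max #1 returns 20:
  remove root 20; move last element -16 to root → [-16, 19, 12, 3, 4, -19, 5, -13, 1, 0]
  -16 vs larger child 19 at index 1, swap → [19, -16, 12, 3, 4, -19, 5, -13, 1, 0]
  -16 vs larger child 4 at index 4, swap → [19, 4, 12, 3, -16, -19, 5, -13, 1, 0]
  -16 vs only child 0 at index 9, swap → [19, 4, 12, 3, 0, -19, 5, -13, 1, -16]
extract-max #2 returns 19:
  remove root 19; move last element -16 to root → [-16, 4, 12, 3, 0, -19, 5, -13, 1]
  -16 vs larger child 12 at index 2, swap → [12, 4, -16, 3, 0, -19, 5, -13, 1]
  -16 vs larger child 5 at index 6, swap → [12, 4, 5, 3, 0, -19, -16, -13, 1]
extract-max #3 returns 12:
  remove root 12; move last element 1 to root → [1, 4, 5, 3, 0, -19, -16, -13]
  1 vs larger child 5 at index 2, swap → [5, 4, 1, 3, 0, -19, -16, -13]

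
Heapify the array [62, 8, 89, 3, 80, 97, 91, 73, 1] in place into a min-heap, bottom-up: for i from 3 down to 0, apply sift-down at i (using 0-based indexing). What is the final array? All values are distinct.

[1, 3, 89, 8, 80, 97, 91, 73, 62]

sift down from index 3:
  3 vs smaller child 1 at index 8, swap → [62, 8, 89, 1, 80, 97, 91, 73, 3]
sift down from index 2: already satisfies heap property
sift down from index 1:
  8 vs smaller child 1 at index 3, swap → [62, 1, 89, 8, 80, 97, 91, 73, 3]
  8 vs smaller child 3 at index 8, swap → [62, 1, 89, 3, 80, 97, 91, 73, 8]
sift down from index 0:
  62 vs smaller child 1 at index 1, swap → [1, 62, 89, 3, 80, 97, 91, 73, 8]
  62 vs smaller child 3 at index 3, swap → [1, 3, 89, 62, 80, 97, 91, 73, 8]
  62 vs smaller child 8 at index 8, swap → [1, 3, 89, 8, 80, 97, 91, 73, 62]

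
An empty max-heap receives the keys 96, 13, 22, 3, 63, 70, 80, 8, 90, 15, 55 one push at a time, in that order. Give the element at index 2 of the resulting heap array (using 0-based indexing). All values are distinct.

Insert 96:
  append 96 at index 0 → [96] (no swap needed)
Insert 13:
  append 13 at index 1 → [96, 13] (no swap needed)
Insert 22:
  append 22 at index 2 → [96, 13, 22] (no swap needed)
Insert 3:
  append 3 at index 3 → [96, 13, 22, 3] (no swap needed)
Insert 63:
  append 63 at index 4 → [96, 13, 22, 3, 63]
  63 > parent 13 at index 1, swap → [96, 63, 22, 3, 13]
Insert 70:
  append 70 at index 5 → [96, 63, 22, 3, 13, 70]
  70 > parent 22 at index 2, swap → [96, 63, 70, 3, 13, 22]
Insert 80:
  append 80 at index 6 → [96, 63, 70, 3, 13, 22, 80]
  80 > parent 70 at index 2, swap → [96, 63, 80, 3, 13, 22, 70]
Insert 8:
  append 8 at index 7 → [96, 63, 80, 3, 13, 22, 70, 8]
  8 > parent 3 at index 3, swap → [96, 63, 80, 8, 13, 22, 70, 3]
Insert 90:
  append 90 at index 8 → [96, 63, 80, 8, 13, 22, 70, 3, 90]
  90 > parent 8 at index 3, swap → [96, 63, 80, 90, 13, 22, 70, 3, 8]
  90 > parent 63 at index 1, swap → [96, 90, 80, 63, 13, 22, 70, 3, 8]
Insert 15:
  append 15 at index 9 → [96, 90, 80, 63, 13, 22, 70, 3, 8, 15]
  15 > parent 13 at index 4, swap → [96, 90, 80, 63, 15, 22, 70, 3, 8, 13]
Insert 55:
  append 55 at index 10 → [96, 90, 80, 63, 15, 22, 70, 3, 8, 13, 55]
  55 > parent 15 at index 4, swap → [96, 90, 80, 63, 55, 22, 70, 3, 8, 13, 15]
resulting array: [96, 90, 80, 63, 55, 22, 70, 3, 8, 13, 15]

80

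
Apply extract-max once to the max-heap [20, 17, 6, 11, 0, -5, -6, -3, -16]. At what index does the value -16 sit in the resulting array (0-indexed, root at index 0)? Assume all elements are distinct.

7

remove root 20; move last element -16 to root → [-16, 17, 6, 11, 0, -5, -6, -3]
-16 vs larger child 17 at index 1, swap → [17, -16, 6, 11, 0, -5, -6, -3]
-16 vs larger child 11 at index 3, swap → [17, 11, 6, -16, 0, -5, -6, -3]
-16 vs only child -3 at index 7, swap → [17, 11, 6, -3, 0, -5, -6, -16]
resulting array: [17, 11, 6, -3, 0, -5, -6, -16]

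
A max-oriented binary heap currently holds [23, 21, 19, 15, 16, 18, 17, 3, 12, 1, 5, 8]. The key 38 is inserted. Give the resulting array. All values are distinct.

append 38 at index 12 → [23, 21, 19, 15, 16, 18, 17, 3, 12, 1, 5, 8, 38]
38 > parent 18 at index 5, swap → [23, 21, 19, 15, 16, 38, 17, 3, 12, 1, 5, 8, 18]
38 > parent 19 at index 2, swap → [23, 21, 38, 15, 16, 19, 17, 3, 12, 1, 5, 8, 18]
38 > parent 23 at index 0, swap → [38, 21, 23, 15, 16, 19, 17, 3, 12, 1, 5, 8, 18]

[38, 21, 23, 15, 16, 19, 17, 3, 12, 1, 5, 8, 18]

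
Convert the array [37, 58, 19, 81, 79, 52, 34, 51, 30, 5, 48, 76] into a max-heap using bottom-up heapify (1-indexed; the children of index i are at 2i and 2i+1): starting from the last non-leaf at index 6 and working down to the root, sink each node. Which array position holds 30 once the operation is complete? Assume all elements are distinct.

sift down from index 6:
  52 vs only child 76 at index 12, swap → [37, 58, 19, 81, 79, 76, 34, 51, 30, 5, 48, 52]
sift down from index 5: already satisfies heap property
sift down from index 4: already satisfies heap property
sift down from index 3:
  19 vs larger child 76 at index 6, swap → [37, 58, 76, 81, 79, 19, 34, 51, 30, 5, 48, 52]
  19 vs only child 52 at index 12, swap → [37, 58, 76, 81, 79, 52, 34, 51, 30, 5, 48, 19]
sift down from index 2:
  58 vs larger child 81 at index 4, swap → [37, 81, 76, 58, 79, 52, 34, 51, 30, 5, 48, 19]
sift down from index 1:
  37 vs larger child 81 at index 2, swap → [81, 37, 76, 58, 79, 52, 34, 51, 30, 5, 48, 19]
  37 vs larger child 79 at index 5, swap → [81, 79, 76, 58, 37, 52, 34, 51, 30, 5, 48, 19]
  37 vs larger child 48 at index 11, swap → [81, 79, 76, 58, 48, 52, 34, 51, 30, 5, 37, 19]
resulting array: [81, 79, 76, 58, 48, 52, 34, 51, 30, 5, 37, 19]

9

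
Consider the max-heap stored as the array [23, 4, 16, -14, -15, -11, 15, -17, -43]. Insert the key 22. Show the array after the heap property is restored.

append 22 at index 9 → [23, 4, 16, -14, -15, -11, 15, -17, -43, 22]
22 > parent -15 at index 4, swap → [23, 4, 16, -14, 22, -11, 15, -17, -43, -15]
22 > parent 4 at index 1, swap → [23, 22, 16, -14, 4, -11, 15, -17, -43, -15]

[23, 22, 16, -14, 4, -11, 15, -17, -43, -15]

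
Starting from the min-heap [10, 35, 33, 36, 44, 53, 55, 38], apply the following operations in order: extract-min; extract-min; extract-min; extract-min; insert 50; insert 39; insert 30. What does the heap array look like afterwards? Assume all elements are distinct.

[30, 44, 38, 55, 50, 53, 39]

extract-min → returns 10:
  remove root 10; move last element 38 to root → [38, 35, 33, 36, 44, 53, 55]
  38 vs smaller child 33 at index 2, swap → [33, 35, 38, 36, 44, 53, 55]
extract-min → returns 33:
  remove root 33; move last element 55 to root → [55, 35, 38, 36, 44, 53]
  55 vs smaller child 35 at index 1, swap → [35, 55, 38, 36, 44, 53]
  55 vs smaller child 36 at index 3, swap → [35, 36, 38, 55, 44, 53]
extract-min → returns 35:
  remove root 35; move last element 53 to root → [53, 36, 38, 55, 44]
  53 vs smaller child 36 at index 1, swap → [36, 53, 38, 55, 44]
  53 vs smaller child 44 at index 4, swap → [36, 44, 38, 55, 53]
extract-min → returns 36:
  remove root 36; move last element 53 to root → [53, 44, 38, 55]
  53 vs smaller child 38 at index 2, swap → [38, 44, 53, 55]
insert 50:
  append 50 at index 4 → [38, 44, 53, 55, 50] (no swap needed)
insert 39:
  append 39 at index 5 → [38, 44, 53, 55, 50, 39]
  39 < parent 53 at index 2, swap → [38, 44, 39, 55, 50, 53]
insert 30:
  append 30 at index 6 → [38, 44, 39, 55, 50, 53, 30]
  30 < parent 39 at index 2, swap → [38, 44, 30, 55, 50, 53, 39]
  30 < parent 38 at index 0, swap → [30, 44, 38, 55, 50, 53, 39]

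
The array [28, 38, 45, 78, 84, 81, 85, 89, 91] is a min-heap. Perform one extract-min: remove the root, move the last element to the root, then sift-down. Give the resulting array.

remove root 28; move last element 91 to root → [91, 38, 45, 78, 84, 81, 85, 89]
91 vs smaller child 38 at index 1, swap → [38, 91, 45, 78, 84, 81, 85, 89]
91 vs smaller child 78 at index 3, swap → [38, 78, 45, 91, 84, 81, 85, 89]
91 vs only child 89 at index 7, swap → [38, 78, 45, 89, 84, 81, 85, 91]

[38, 78, 45, 89, 84, 81, 85, 91]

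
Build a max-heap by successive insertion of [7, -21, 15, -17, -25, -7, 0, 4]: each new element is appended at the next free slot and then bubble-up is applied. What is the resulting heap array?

[15, 4, 7, -17, -25, -7, 0, -21]

Insert 7:
  append 7 at index 0 → [7] (no swap needed)
Insert -21:
  append -21 at index 1 → [7, -21] (no swap needed)
Insert 15:
  append 15 at index 2 → [7, -21, 15]
  15 > parent 7 at index 0, swap → [15, -21, 7]
Insert -17:
  append -17 at index 3 → [15, -21, 7, -17]
  -17 > parent -21 at index 1, swap → [15, -17, 7, -21]
Insert -25:
  append -25 at index 4 → [15, -17, 7, -21, -25] (no swap needed)
Insert -7:
  append -7 at index 5 → [15, -17, 7, -21, -25, -7] (no swap needed)
Insert 0:
  append 0 at index 6 → [15, -17, 7, -21, -25, -7, 0] (no swap needed)
Insert 4:
  append 4 at index 7 → [15, -17, 7, -21, -25, -7, 0, 4]
  4 > parent -21 at index 3, swap → [15, -17, 7, 4, -25, -7, 0, -21]
  4 > parent -17 at index 1, swap → [15, 4, 7, -17, -25, -7, 0, -21]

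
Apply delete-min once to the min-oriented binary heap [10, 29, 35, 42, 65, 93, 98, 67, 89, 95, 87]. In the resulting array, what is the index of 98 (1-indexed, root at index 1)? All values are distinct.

7

remove root 10; move last element 87 to root → [87, 29, 35, 42, 65, 93, 98, 67, 89, 95]
87 vs smaller child 29 at index 2, swap → [29, 87, 35, 42, 65, 93, 98, 67, 89, 95]
87 vs smaller child 42 at index 4, swap → [29, 42, 35, 87, 65, 93, 98, 67, 89, 95]
87 vs smaller child 67 at index 8, swap → [29, 42, 35, 67, 65, 93, 98, 87, 89, 95]
resulting array: [29, 42, 35, 67, 65, 93, 98, 87, 89, 95]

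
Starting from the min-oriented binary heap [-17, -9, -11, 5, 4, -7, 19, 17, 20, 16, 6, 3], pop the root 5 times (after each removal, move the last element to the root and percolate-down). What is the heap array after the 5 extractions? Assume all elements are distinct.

extract-min #1 returns -17:
  remove root -17; move last element 3 to root → [3, -9, -11, 5, 4, -7, 19, 17, 20, 16, 6]
  3 vs smaller child -11 at index 2, swap → [-11, -9, 3, 5, 4, -7, 19, 17, 20, 16, 6]
  3 vs smaller child -7 at index 5, swap → [-11, -9, -7, 5, 4, 3, 19, 17, 20, 16, 6]
extract-min #2 returns -11:
  remove root -11; move last element 6 to root → [6, -9, -7, 5, 4, 3, 19, 17, 20, 16]
  6 vs smaller child -9 at index 1, swap → [-9, 6, -7, 5, 4, 3, 19, 17, 20, 16]
  6 vs smaller child 4 at index 4, swap → [-9, 4, -7, 5, 6, 3, 19, 17, 20, 16]
extract-min #3 returns -9:
  remove root -9; move last element 16 to root → [16, 4, -7, 5, 6, 3, 19, 17, 20]
  16 vs smaller child -7 at index 2, swap → [-7, 4, 16, 5, 6, 3, 19, 17, 20]
  16 vs smaller child 3 at index 5, swap → [-7, 4, 3, 5, 6, 16, 19, 17, 20]
extract-min #4 returns -7:
  remove root -7; move last element 20 to root → [20, 4, 3, 5, 6, 16, 19, 17]
  20 vs smaller child 3 at index 2, swap → [3, 4, 20, 5, 6, 16, 19, 17]
  20 vs smaller child 16 at index 5, swap → [3, 4, 16, 5, 6, 20, 19, 17]
extract-min #5 returns 3:
  remove root 3; move last element 17 to root → [17, 4, 16, 5, 6, 20, 19]
  17 vs smaller child 4 at index 1, swap → [4, 17, 16, 5, 6, 20, 19]
  17 vs smaller child 5 at index 3, swap → [4, 5, 16, 17, 6, 20, 19]

[4, 5, 16, 17, 6, 20, 19]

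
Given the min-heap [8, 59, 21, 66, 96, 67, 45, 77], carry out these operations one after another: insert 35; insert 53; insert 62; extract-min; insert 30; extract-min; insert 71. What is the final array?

insert 35:
  append 35 at index 8 → [8, 59, 21, 66, 96, 67, 45, 77, 35]
  35 < parent 66 at index 3, swap → [8, 59, 21, 35, 96, 67, 45, 77, 66]
  35 < parent 59 at index 1, swap → [8, 35, 21, 59, 96, 67, 45, 77, 66]
insert 53:
  append 53 at index 9 → [8, 35, 21, 59, 96, 67, 45, 77, 66, 53]
  53 < parent 96 at index 4, swap → [8, 35, 21, 59, 53, 67, 45, 77, 66, 96]
insert 62:
  append 62 at index 10 → [8, 35, 21, 59, 53, 67, 45, 77, 66, 96, 62] (no swap needed)
extract-min → returns 8:
  remove root 8; move last element 62 to root → [62, 35, 21, 59, 53, 67, 45, 77, 66, 96]
  62 vs smaller child 21 at index 2, swap → [21, 35, 62, 59, 53, 67, 45, 77, 66, 96]
  62 vs smaller child 45 at index 6, swap → [21, 35, 45, 59, 53, 67, 62, 77, 66, 96]
insert 30:
  append 30 at index 10 → [21, 35, 45, 59, 53, 67, 62, 77, 66, 96, 30]
  30 < parent 53 at index 4, swap → [21, 35, 45, 59, 30, 67, 62, 77, 66, 96, 53]
  30 < parent 35 at index 1, swap → [21, 30, 45, 59, 35, 67, 62, 77, 66, 96, 53]
extract-min → returns 21:
  remove root 21; move last element 53 to root → [53, 30, 45, 59, 35, 67, 62, 77, 66, 96]
  53 vs smaller child 30 at index 1, swap → [30, 53, 45, 59, 35, 67, 62, 77, 66, 96]
  53 vs smaller child 35 at index 4, swap → [30, 35, 45, 59, 53, 67, 62, 77, 66, 96]
insert 71:
  append 71 at index 10 → [30, 35, 45, 59, 53, 67, 62, 77, 66, 96, 71] (no swap needed)

[30, 35, 45, 59, 53, 67, 62, 77, 66, 96, 71]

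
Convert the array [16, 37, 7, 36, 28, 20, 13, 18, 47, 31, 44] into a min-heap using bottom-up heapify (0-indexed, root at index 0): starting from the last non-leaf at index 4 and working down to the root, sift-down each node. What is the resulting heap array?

[7, 18, 13, 36, 28, 20, 16, 37, 47, 31, 44]

sift down from index 4: already satisfies heap property
sift down from index 3:
  36 vs smaller child 18 at index 7, swap → [16, 37, 7, 18, 28, 20, 13, 36, 47, 31, 44]
sift down from index 2: already satisfies heap property
sift down from index 1:
  37 vs smaller child 18 at index 3, swap → [16, 18, 7, 37, 28, 20, 13, 36, 47, 31, 44]
  37 vs smaller child 36 at index 7, swap → [16, 18, 7, 36, 28, 20, 13, 37, 47, 31, 44]
sift down from index 0:
  16 vs smaller child 7 at index 2, swap → [7, 18, 16, 36, 28, 20, 13, 37, 47, 31, 44]
  16 vs smaller child 13 at index 6, swap → [7, 18, 13, 36, 28, 20, 16, 37, 47, 31, 44]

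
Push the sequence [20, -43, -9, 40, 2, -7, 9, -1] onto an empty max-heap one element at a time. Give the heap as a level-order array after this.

Insert 20:
  append 20 at index 0 → [20] (no swap needed)
Insert -43:
  append -43 at index 1 → [20, -43] (no swap needed)
Insert -9:
  append -9 at index 2 → [20, -43, -9] (no swap needed)
Insert 40:
  append 40 at index 3 → [20, -43, -9, 40]
  40 > parent -43 at index 1, swap → [20, 40, -9, -43]
  40 > parent 20 at index 0, swap → [40, 20, -9, -43]
Insert 2:
  append 2 at index 4 → [40, 20, -9, -43, 2] (no swap needed)
Insert -7:
  append -7 at index 5 → [40, 20, -9, -43, 2, -7]
  -7 > parent -9 at index 2, swap → [40, 20, -7, -43, 2, -9]
Insert 9:
  append 9 at index 6 → [40, 20, -7, -43, 2, -9, 9]
  9 > parent -7 at index 2, swap → [40, 20, 9, -43, 2, -9, -7]
Insert -1:
  append -1 at index 7 → [40, 20, 9, -43, 2, -9, -7, -1]
  -1 > parent -43 at index 3, swap → [40, 20, 9, -1, 2, -9, -7, -43]

[40, 20, 9, -1, 2, -9, -7, -43]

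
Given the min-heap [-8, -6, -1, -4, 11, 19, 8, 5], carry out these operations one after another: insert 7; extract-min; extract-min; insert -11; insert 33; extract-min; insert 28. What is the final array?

insert 7:
  append 7 at index 8 → [-8, -6, -1, -4, 11, 19, 8, 5, 7] (no swap needed)
extract-min → returns -8:
  remove root -8; move last element 7 to root → [7, -6, -1, -4, 11, 19, 8, 5]
  7 vs smaller child -6 at index 1, swap → [-6, 7, -1, -4, 11, 19, 8, 5]
  7 vs smaller child -4 at index 3, swap → [-6, -4, -1, 7, 11, 19, 8, 5]
  7 vs only child 5 at index 7, swap → [-6, -4, -1, 5, 11, 19, 8, 7]
extract-min → returns -6:
  remove root -6; move last element 7 to root → [7, -4, -1, 5, 11, 19, 8]
  7 vs smaller child -4 at index 1, swap → [-4, 7, -1, 5, 11, 19, 8]
  7 vs smaller child 5 at index 3, swap → [-4, 5, -1, 7, 11, 19, 8]
insert -11:
  append -11 at index 7 → [-4, 5, -1, 7, 11, 19, 8, -11]
  -11 < parent 7 at index 3, swap → [-4, 5, -1, -11, 11, 19, 8, 7]
  -11 < parent 5 at index 1, swap → [-4, -11, -1, 5, 11, 19, 8, 7]
  -11 < parent -4 at index 0, swap → [-11, -4, -1, 5, 11, 19, 8, 7]
insert 33:
  append 33 at index 8 → [-11, -4, -1, 5, 11, 19, 8, 7, 33] (no swap needed)
extract-min → returns -11:
  remove root -11; move last element 33 to root → [33, -4, -1, 5, 11, 19, 8, 7]
  33 vs smaller child -4 at index 1, swap → [-4, 33, -1, 5, 11, 19, 8, 7]
  33 vs smaller child 5 at index 3, swap → [-4, 5, -1, 33, 11, 19, 8, 7]
  33 vs only child 7 at index 7, swap → [-4, 5, -1, 7, 11, 19, 8, 33]
insert 28:
  append 28 at index 8 → [-4, 5, -1, 7, 11, 19, 8, 33, 28] (no swap needed)

[-4, 5, -1, 7, 11, 19, 8, 33, 28]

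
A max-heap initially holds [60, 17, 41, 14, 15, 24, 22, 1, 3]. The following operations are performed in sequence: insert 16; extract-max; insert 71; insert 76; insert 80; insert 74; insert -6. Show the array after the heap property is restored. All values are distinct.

[80, 71, 76, 14, 41, 74, 22, 1, 3, 16, 17, 15, 24, -6]

insert 16:
  append 16 at index 9 → [60, 17, 41, 14, 15, 24, 22, 1, 3, 16]
  16 > parent 15 at index 4, swap → [60, 17, 41, 14, 16, 24, 22, 1, 3, 15]
extract-max → returns 60:
  remove root 60; move last element 15 to root → [15, 17, 41, 14, 16, 24, 22, 1, 3]
  15 vs larger child 41 at index 2, swap → [41, 17, 15, 14, 16, 24, 22, 1, 3]
  15 vs larger child 24 at index 5, swap → [41, 17, 24, 14, 16, 15, 22, 1, 3]
insert 71:
  append 71 at index 9 → [41, 17, 24, 14, 16, 15, 22, 1, 3, 71]
  71 > parent 16 at index 4, swap → [41, 17, 24, 14, 71, 15, 22, 1, 3, 16]
  71 > parent 17 at index 1, swap → [41, 71, 24, 14, 17, 15, 22, 1, 3, 16]
  71 > parent 41 at index 0, swap → [71, 41, 24, 14, 17, 15, 22, 1, 3, 16]
insert 76:
  append 76 at index 10 → [71, 41, 24, 14, 17, 15, 22, 1, 3, 16, 76]
  76 > parent 17 at index 4, swap → [71, 41, 24, 14, 76, 15, 22, 1, 3, 16, 17]
  76 > parent 41 at index 1, swap → [71, 76, 24, 14, 41, 15, 22, 1, 3, 16, 17]
  76 > parent 71 at index 0, swap → [76, 71, 24, 14, 41, 15, 22, 1, 3, 16, 17]
insert 80:
  append 80 at index 11 → [76, 71, 24, 14, 41, 15, 22, 1, 3, 16, 17, 80]
  80 > parent 15 at index 5, swap → [76, 71, 24, 14, 41, 80, 22, 1, 3, 16, 17, 15]
  80 > parent 24 at index 2, swap → [76, 71, 80, 14, 41, 24, 22, 1, 3, 16, 17, 15]
  80 > parent 76 at index 0, swap → [80, 71, 76, 14, 41, 24, 22, 1, 3, 16, 17, 15]
insert 74:
  append 74 at index 12 → [80, 71, 76, 14, 41, 24, 22, 1, 3, 16, 17, 15, 74]
  74 > parent 24 at index 5, swap → [80, 71, 76, 14, 41, 74, 22, 1, 3, 16, 17, 15, 24]
insert -6:
  append -6 at index 13 → [80, 71, 76, 14, 41, 74, 22, 1, 3, 16, 17, 15, 24, -6] (no swap needed)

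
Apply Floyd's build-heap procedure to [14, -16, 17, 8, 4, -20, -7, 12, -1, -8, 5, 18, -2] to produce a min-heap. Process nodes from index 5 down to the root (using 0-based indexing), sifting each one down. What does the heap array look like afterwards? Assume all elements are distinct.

sift down from index 5: already satisfies heap property
sift down from index 4:
  4 vs smaller child -8 at index 9, swap → [14, -16, 17, 8, -8, -20, -7, 12, -1, 4, 5, 18, -2]
sift down from index 3:
  8 vs smaller child -1 at index 8, swap → [14, -16, 17, -1, -8, -20, -7, 12, 8, 4, 5, 18, -2]
sift down from index 2:
  17 vs smaller child -20 at index 5, swap → [14, -16, -20, -1, -8, 17, -7, 12, 8, 4, 5, 18, -2]
  17 vs smaller child -2 at index 12, swap → [14, -16, -20, -1, -8, -2, -7, 12, 8, 4, 5, 18, 17]
sift down from index 1: already satisfies heap property
sift down from index 0:
  14 vs smaller child -20 at index 2, swap → [-20, -16, 14, -1, -8, -2, -7, 12, 8, 4, 5, 18, 17]
  14 vs smaller child -7 at index 6, swap → [-20, -16, -7, -1, -8, -2, 14, 12, 8, 4, 5, 18, 17]

[-20, -16, -7, -1, -8, -2, 14, 12, 8, 4, 5, 18, 17]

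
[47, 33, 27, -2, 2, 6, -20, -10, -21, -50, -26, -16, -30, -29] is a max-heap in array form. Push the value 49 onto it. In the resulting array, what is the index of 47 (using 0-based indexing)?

2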